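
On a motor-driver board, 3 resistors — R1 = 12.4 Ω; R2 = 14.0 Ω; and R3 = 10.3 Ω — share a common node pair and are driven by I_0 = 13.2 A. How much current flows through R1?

I ≈ 4.27 A

ΣG = 1/12.4 + 1/14.0 + 1/10.3 = 0.2492.
By the current-divider rule, I = I_0 · G_k/ΣG = 13.2 × 0.3237 = 4.272 A.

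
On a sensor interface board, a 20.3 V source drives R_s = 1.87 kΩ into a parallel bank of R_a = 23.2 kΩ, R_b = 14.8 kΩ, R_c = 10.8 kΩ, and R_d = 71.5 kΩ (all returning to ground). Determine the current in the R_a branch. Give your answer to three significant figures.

I ≈ 0.622 mA

Equivalent of the parallel group: R_p = 4.603 kΩ.
V_A = 20.3 × 4.603/6.473 = 14.44 V.
Branch current I = V_A/R_a = 14.44/23.2 = 0.6222 mA.
(Check via current divider: I_total = 3.136 mA; share G_k/ΣG = 0.1984 → same result.)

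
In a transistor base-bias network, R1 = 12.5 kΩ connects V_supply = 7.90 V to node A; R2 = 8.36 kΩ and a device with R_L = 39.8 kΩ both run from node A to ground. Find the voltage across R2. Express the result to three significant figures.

First combine the lower leg with the load: R2 ‖ R_L = 6.909 kΩ.
Voltage divider with the loaded lower leg: V_out = 7.90 × 6.909/(12.5 + 6.909) = 7.90 × 0.3560 = 2.812 V.

V_out ≈ 2.81 V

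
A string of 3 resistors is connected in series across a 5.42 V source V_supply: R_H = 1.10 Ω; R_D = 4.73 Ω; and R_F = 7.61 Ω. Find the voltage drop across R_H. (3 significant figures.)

V ≈ 0.444 V

Series total: ΣR = 1.10 + 4.73 + 7.61 = 13.44 Ω.
Voltage divider: V = V_supply · (1.100 / 13.44) = 5.42 × 0.08185 = 0.4436 V.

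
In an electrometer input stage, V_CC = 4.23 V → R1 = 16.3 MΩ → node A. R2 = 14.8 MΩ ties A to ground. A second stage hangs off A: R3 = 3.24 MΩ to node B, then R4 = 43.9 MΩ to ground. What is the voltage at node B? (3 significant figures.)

Looking into the second stage from A: R3 + R4 = 47.14 MΩ appears in parallel with R2.
Effective lower resistance at A: R2 ‖ 47.14 = 11.26 MΩ.
V_A = 4.23 × 11.26/(16.3 + 11.26) = 1.729 V.
V_B = V_A × 0.9313 = 1.610 V.

V_B ≈ 1.61 V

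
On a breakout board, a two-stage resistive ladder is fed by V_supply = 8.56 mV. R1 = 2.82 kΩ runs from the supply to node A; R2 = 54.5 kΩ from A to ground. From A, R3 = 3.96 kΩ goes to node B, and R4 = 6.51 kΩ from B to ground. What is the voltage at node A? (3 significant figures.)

V_A ≈ 6.48 mV

Looking into the second stage from A: R3 + R4 = 10.47 kΩ appears in parallel with R2.
R2 ‖ (R3+R4) = 8.783 kΩ.
V_A = 8.56 × 8.783/(2.82 + 8.783) = 6.480 mV.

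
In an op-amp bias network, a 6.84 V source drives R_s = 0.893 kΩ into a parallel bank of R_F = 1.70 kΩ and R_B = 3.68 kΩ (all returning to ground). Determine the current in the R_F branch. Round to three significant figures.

Equivalent of the parallel group: R_p = 1.163 kΩ.
Node voltage V_A = V_s · R_p/(R_s + R_p) = 6.84 × 0.5656 = 3.869 V.
I(R_F) = V_A / R_F = 3.869/1.70 = 2.276 mA.

I ≈ 2.28 mA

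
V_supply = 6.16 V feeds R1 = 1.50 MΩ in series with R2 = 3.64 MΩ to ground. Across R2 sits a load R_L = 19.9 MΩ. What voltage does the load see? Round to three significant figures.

R2 ‖ R_L = (3.64 × 19.9)/(3.64 + 19.9) = 3.077 MΩ.
Then V_out = V_supply · R2'/(R1 + R2') = 6.16 × 3.077/4.577 = 4.141 V.
(Unloaded it would be 4.36 V; the load pulls it down.)

V_out ≈ 4.14 V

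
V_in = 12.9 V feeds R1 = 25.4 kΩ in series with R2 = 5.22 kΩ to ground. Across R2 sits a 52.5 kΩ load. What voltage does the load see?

V_out ≈ 2.03 V

The load sits in parallel with R2, giving an effective lower resistance R2' = R2·R_L/(R2+R_L) = 4.748 kΩ.
Now apply the divider: V_out = 12.9 × 0.1575 = 2.032 V.
(Unloaded it would be 2.20 V; the load pulls it down.)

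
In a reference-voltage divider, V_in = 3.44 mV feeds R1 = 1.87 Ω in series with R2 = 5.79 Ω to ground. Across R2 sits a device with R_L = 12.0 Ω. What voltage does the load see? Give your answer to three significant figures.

The load sits in parallel with R2, giving an effective lower resistance R2' = R2·R_L/(R2+R_L) = 3.906 Ω.
Voltage divider with the loaded lower leg: V_out = 3.44 × 3.906/(1.87 + 3.906) = 3.44 × 0.6762 = 2.326 mV.

V_out ≈ 2.33 mV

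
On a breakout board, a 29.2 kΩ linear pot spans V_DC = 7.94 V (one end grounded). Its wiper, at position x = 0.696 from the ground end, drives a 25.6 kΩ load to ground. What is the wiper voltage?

V_out ≈ 4.45 V

Lower segment x·R_p = 20.32 kΩ; upper segment (1−x)·R_p = 8.877 kΩ.
R_L loads the lower segment: effective lower R = 11.33 kΩ.
V_out = 7.94 × 11.33/(8.877 + 11.33) = 4.452 V.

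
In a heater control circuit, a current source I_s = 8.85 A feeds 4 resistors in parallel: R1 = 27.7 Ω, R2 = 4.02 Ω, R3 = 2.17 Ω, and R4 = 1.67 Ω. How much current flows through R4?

ΣG = 1/27.7 + 1/4.02 + 1/2.17 + 1/1.67 = 1.344.
R4 takes the fraction G_k/ΣG = 0.5988/1.344 = 0.4454, so I = 8.85 × 0.4454 = 3.942 A.

I ≈ 3.94 A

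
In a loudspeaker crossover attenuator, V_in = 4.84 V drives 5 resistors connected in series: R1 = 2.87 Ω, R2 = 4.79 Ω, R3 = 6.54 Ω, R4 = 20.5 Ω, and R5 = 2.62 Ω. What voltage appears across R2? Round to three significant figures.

V ≈ 0.621 V

Series total: ΣR = 2.87 + 4.79 + 6.54 + 20.5 + 2.62 = 37.32 Ω.
Voltage divider: V = V_in · (4.790 / 37.32) = 4.84 × 0.1283 = 0.6212 V.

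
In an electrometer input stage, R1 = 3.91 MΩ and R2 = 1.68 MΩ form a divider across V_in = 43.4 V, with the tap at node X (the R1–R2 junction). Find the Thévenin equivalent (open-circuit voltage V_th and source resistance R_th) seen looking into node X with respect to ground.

With X open, the divider is unloaded: V_th = 43.4 × 1.68/5.590 = 13.04 V.
With V_in suppressed (replaced by a short), R_th = R1 ‖ R2 = (3.910 × 1.68)/(3.910 + 1.68) = 1.175 MΩ.

V_th ≈ 13.0 V, R_th ≈ 1.18 MΩ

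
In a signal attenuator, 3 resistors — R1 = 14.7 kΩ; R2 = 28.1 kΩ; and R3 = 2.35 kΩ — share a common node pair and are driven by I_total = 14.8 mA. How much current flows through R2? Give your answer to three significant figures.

I ≈ 0.995 mA

Total conductance ΣG = 1/14.7 + 1/28.1 + 1/2.35 = 0.5291 (units of 1/kΩ).
R2 takes the fraction G_k/ΣG = 0.03559/0.5291 = 0.06725, so I = 14.8 × 0.06725 = 0.9954 mA.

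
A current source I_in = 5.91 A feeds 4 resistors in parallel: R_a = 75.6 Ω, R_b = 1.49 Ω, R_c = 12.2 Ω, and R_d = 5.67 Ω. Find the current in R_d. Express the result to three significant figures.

ΣG = 1/75.6 + 1/1.49 + 1/12.2 + 1/5.67 = 0.9427.
By the current-divider rule, I = I_in · G_k/ΣG = 5.91 × 0.1871 = 1.106 A.

I ≈ 1.11 A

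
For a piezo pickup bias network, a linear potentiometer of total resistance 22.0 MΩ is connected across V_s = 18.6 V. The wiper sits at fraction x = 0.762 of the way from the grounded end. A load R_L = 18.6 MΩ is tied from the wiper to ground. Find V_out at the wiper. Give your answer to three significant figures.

Split the track: R_lower = x·R_p = 16.76 MΩ, R_upper = (1−x)·R_p = 5.236 MΩ.
(x·R_p) ‖ R_L = 8.817 MΩ.
Then V_out = V_s · 8.817/(5.236 + 8.817) = 11.67 V.
(Unloaded: V_out = x·V_s = 14.2 V.)

V_out ≈ 11.7 V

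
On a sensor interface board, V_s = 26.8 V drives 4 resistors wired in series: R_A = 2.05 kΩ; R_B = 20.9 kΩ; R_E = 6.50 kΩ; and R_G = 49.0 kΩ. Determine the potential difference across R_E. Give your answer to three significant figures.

Total series resistance ΣR = 2.05 + 20.9 + 6.50 + 49.0 = 78.45 kΩ.
By the voltage-divider rule, V = 26.8 × 6.500/78.45 = 2.221 V.

V ≈ 2.22 V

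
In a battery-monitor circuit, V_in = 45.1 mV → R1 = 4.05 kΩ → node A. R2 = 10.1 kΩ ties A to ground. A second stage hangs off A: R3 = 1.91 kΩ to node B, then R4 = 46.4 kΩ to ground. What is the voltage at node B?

Node A sees R2 in parallel with the series input of stage 2, R3 + R4 = 48.31 kΩ.
R2 ‖ (R3+R4) = 8.354 kΩ.
V_A = 45.1 × 8.354/(4.05 + 8.354) = 30.37 mV.
Stage 2 is unloaded, so V_B = V_A · R4/(R3+R4) = 30.37 × 46.4/48.31 = 29.17 mV.

V_B ≈ 29.2 mV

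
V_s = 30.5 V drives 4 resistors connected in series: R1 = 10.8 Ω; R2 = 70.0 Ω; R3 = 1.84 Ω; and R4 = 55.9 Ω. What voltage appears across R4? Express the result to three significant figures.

V ≈ 12.3 V

Series total: ΣR = 10.8 + 70.0 + 1.84 + 55.9 = 138.5 Ω.
By the voltage-divider rule, V = 30.5 × 55.90/138.5 = 12.31 V.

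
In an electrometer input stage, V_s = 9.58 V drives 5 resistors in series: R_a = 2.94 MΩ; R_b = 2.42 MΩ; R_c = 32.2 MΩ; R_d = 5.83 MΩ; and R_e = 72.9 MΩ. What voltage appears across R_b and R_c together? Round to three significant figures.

V ≈ 2.85 V

ΣR = 2.94 + 2.42 + 32.2 + 5.83 + 72.9 = 116.3 MΩ.
R_{R_b..R_c} = 2.42 + 32.2 = 34.62 MΩ.
By the voltage-divider rule, V = 9.58 × 34.62/116.3 = 2.852 V.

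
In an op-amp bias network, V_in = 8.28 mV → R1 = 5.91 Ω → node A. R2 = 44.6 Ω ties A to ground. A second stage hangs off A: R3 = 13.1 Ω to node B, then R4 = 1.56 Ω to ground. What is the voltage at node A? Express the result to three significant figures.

V_A ≈ 5.39 mV

Looking into the second stage from A: R3 + R4 = 14.66 Ω appears in parallel with R2.
R2 ‖ (R3+R4) = 11.03 Ω.
V_A = 8.28 × 11.03/(5.91 + 11.03) = 5.392 mV.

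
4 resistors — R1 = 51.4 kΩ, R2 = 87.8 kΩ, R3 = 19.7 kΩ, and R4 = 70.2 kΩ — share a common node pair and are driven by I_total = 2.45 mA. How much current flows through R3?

I ≈ 1.30 mA

Total conductance ΣG = 1/51.4 + 1/87.8 + 1/19.7 + 1/70.2 = 0.09585 (units of 1/kΩ).
By the current-divider rule, I = I_total · G_k/ΣG = 2.45 × 0.5296 = 1.297 mA.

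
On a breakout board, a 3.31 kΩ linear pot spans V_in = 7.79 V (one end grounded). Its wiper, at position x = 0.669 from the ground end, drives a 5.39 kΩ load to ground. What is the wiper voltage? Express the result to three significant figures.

V_out ≈ 4.59 V

The pot divides into 1.096 kΩ above the wiper and 2.214 kΩ below.
Lower segment in parallel with the load: 2.214 ‖ 5.39 = 1.570 kΩ.
Loaded-divider output: V_out = 7.79 × 0.5889 = 4.588 V.
(Unloaded: V_out = x·V_in = 5.21 V.)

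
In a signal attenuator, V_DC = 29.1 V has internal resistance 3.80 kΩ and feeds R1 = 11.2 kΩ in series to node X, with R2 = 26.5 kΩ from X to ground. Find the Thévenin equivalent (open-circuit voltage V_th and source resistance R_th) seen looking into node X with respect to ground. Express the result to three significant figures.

R1' = 3.80 + 11.2 = 15.00 kΩ (source resistance + R1).
V_th is the unloaded tap voltage: V_DC · R2/(R1'+R2) = 29.1 × 0.6386 = 18.58 V.
With V_DC suppressed (replaced by a short), R_th = R1' ‖ R2 = (15.00 × 26.5)/(15.00 + 26.5) = 9.578 kΩ.

V_th ≈ 18.6 V, R_th ≈ 9.58 kΩ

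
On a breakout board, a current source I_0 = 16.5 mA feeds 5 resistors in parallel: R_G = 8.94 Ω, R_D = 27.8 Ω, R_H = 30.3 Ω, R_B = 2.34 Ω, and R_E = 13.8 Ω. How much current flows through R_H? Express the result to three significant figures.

Conductances: ΣG = 1/8.94 + 1/27.8 + 1/30.3 + 1/2.34 + 1/13.8 = 0.6806 (1/Ω).
By the current-divider rule, I = I_0 · G_k/ΣG = 16.5 × 0.04849 = 0.8001 mA.

I ≈ 0.800 mA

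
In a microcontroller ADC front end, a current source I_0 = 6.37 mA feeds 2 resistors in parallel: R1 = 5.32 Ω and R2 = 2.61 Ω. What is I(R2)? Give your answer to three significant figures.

I ≈ 4.27 mA

Two-branch current divider: I_k = I_0 · R_other/(R_1 + R_2).
So I = 6.37 × 5.32/7.930 = 4.273 mA.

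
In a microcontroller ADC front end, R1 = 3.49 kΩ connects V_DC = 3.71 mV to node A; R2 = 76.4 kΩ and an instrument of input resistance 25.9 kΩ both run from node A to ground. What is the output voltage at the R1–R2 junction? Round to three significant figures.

First combine the lower leg with the load: R2 ‖ R_L = 19.34 kΩ.
Voltage divider with the loaded lower leg: V_out = 3.71 × 19.34/(3.49 + 19.34) = 3.71 × 0.8471 = 3.143 mV.

V_out ≈ 3.14 mV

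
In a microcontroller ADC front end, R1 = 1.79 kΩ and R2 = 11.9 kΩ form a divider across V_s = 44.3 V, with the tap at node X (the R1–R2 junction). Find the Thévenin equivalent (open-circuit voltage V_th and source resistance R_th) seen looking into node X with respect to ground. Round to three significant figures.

With X open, the divider is unloaded: V_th = 44.3 × 11.9/13.69 = 38.51 V.
Zeroing V_s shorts the top of R1 to ground, so R_th = R1 ‖ R2 = 1.556 kΩ.

V_th ≈ 38.5 V, R_th ≈ 1.56 kΩ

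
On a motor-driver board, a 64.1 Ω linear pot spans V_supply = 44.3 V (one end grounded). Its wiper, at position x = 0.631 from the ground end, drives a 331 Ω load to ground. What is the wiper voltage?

Split the track: R_lower = x·R_p = 40.45 Ω, R_upper = (1−x)·R_p = 23.65 Ω.
Lower segment in parallel with the load: 40.45 ‖ 331 = 36.04 Ω.
Loaded-divider output: V_out = 44.3 × 0.6038 = 26.75 V.
(Unloaded: V_out = x·V_supply = 28.0 V.)

V_out ≈ 26.7 V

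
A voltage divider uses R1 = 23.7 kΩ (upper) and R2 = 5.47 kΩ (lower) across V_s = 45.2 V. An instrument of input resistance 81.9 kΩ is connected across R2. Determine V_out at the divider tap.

V_out ≈ 8.04 V

R2 ‖ R_L = (5.47 × 81.9)/(5.47 + 81.9) = 5.128 kΩ.
Now apply the divider: V_out = 45.2 × 0.1779 = 8.040 V.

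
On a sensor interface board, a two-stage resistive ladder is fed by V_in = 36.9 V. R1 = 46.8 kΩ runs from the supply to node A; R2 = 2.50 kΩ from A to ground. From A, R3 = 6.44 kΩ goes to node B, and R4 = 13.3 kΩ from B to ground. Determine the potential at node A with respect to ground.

V_A ≈ 1.67 V

Looking into the second stage from A: R3 + R4 = 19.74 kΩ appears in parallel with R2.
Effective lower resistance at A: R2 ‖ 19.74 = 2.219 kΩ.
So V_A = 36.9 × 0.04527 = 1.670 V.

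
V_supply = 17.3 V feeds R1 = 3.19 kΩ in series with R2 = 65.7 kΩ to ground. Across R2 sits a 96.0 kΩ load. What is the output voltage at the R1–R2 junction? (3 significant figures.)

V_out ≈ 16.0 V

First combine the lower leg with the load: R2 ‖ R_L = 39.01 kΩ.
Then V_out = V_supply · R2'/(R1 + R2') = 17.3 × 39.01/42.20 = 15.99 V.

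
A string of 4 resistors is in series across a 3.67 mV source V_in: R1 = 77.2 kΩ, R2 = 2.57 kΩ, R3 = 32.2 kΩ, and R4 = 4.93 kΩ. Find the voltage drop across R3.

Series total: ΣR = 77.2 + 2.57 + 32.2 + 4.93 = 116.9 kΩ.
Voltage divider: V = V_in · (32.20 / 116.9) = 3.67 × 0.2754 = 1.011 mV.

V ≈ 1.01 mV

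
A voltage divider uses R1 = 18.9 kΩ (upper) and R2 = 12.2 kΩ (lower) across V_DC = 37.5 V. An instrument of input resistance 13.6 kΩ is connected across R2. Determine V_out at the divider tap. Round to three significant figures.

R2 ‖ R_L = (12.2 × 13.6)/(12.2 + 13.6) = 6.431 kΩ.
Then V_out = V_DC · R2'/(R1 + R2') = 37.5 × 6.431/25.33 = 9.520 V.

V_out ≈ 9.52 V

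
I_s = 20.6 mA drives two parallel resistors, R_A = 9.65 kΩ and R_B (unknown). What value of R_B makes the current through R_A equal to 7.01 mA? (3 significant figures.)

Two-branch current divider: I_A = I_s · R_B/(R_A + R_B).
7.01/20.6 = R_B/(R_A + R_B) → R_B = R_A · (0.3403)/(1 − 0.3403) = 9.65 × 0.5158 = 4.978 kΩ.

R_B ≈ 4.98 kΩ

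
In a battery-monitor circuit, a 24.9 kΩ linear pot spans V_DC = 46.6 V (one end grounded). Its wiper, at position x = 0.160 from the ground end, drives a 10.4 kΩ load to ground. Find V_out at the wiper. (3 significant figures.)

Lower segment x·R_p = 3.984 kΩ; upper segment (1−x)·R_p = 20.92 kΩ.
Lower segment in parallel with the load: 3.984 ‖ 10.4 = 2.881 kΩ.
Then V_out = V_DC · 2.881/(20.92 + 2.881) = 5.641 V.

V_out ≈ 5.64 V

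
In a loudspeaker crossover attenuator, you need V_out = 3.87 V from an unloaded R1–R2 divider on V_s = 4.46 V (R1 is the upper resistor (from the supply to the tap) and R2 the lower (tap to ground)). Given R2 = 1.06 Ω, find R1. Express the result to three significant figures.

Required fraction k = V_out/V_s = 0.8677.
R1 = R2·(1/k − 1) = 1.06 × 0.1525 = 0.1616 Ω.

R1 ≈ 0.162 Ω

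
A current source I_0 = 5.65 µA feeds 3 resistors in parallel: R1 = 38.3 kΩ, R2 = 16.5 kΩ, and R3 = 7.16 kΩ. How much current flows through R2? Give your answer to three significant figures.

Conductances: ΣG = 1/38.3 + 1/16.5 + 1/7.16 = 0.2264 (1/kΩ).
R2 takes the fraction G_k/ΣG = 0.06061/0.2264 = 0.2677, so I = 5.65 × 0.2677 = 1.513 µA.

I ≈ 1.51 µA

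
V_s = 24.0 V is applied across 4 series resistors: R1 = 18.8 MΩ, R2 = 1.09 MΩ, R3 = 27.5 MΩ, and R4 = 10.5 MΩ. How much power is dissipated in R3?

ΣR = 57.89 MΩ → I = 24.0/57.89 = 0.4146 µA.
P(R3) = I²·R3 = (0.4146)² × 27.5 = 4.727 µW.

P ≈ 4.73 µW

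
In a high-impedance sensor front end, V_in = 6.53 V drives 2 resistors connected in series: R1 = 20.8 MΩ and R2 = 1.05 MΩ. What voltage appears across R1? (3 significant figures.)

Total series resistance ΣR = 20.8 + 1.05 = 21.85 MΩ.
By the voltage-divider rule, V = 6.53 × 20.80/21.85 = 6.216 V.

V ≈ 6.22 V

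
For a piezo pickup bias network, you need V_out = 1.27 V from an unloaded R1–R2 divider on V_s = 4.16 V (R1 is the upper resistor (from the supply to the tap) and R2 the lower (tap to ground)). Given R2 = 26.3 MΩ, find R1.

Required fraction k = V_out/V_s = 0.3053.
So R1 = R2 · (V_s/V_out − 1) = 26.3 × (4.16/1.27 − 1) = 26.3 × 2.276 = 59.85 MΩ.

R1 ≈ 59.8 MΩ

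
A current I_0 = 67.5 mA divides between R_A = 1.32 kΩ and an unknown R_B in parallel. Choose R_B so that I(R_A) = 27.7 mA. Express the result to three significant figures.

R_B ≈ 0.919 kΩ

In a two-way split, I_A/I_0 = R_B/(R_A + R_B).
With f = 0.4104, R_B = R_A · f/(1−f) = 1.32 × 0.6960 = 0.9187 kΩ.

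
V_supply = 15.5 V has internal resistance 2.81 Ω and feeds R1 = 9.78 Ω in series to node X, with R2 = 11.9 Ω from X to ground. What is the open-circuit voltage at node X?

V_th ≈ 7.53 V

R1' = 2.81 + 9.78 = 12.59 Ω (source resistance + R1).
Open-circuit (no load on X): V_th = V_supply · R2/(R1' + R2) = 15.5 × 11.9/(12.59 + 11.9) = 7.532 V.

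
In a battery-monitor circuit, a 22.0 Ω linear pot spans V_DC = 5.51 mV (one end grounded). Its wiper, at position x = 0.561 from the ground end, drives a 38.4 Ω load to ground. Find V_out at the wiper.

V_out ≈ 2.71 mV

Lower segment x·R_p = 12.34 Ω; upper segment (1−x)·R_p = 9.658 Ω.
(x·R_p) ‖ R_L = 9.340 Ω.
V_out = 5.51 × 9.340/(9.658 + 9.340) = 2.709 mV.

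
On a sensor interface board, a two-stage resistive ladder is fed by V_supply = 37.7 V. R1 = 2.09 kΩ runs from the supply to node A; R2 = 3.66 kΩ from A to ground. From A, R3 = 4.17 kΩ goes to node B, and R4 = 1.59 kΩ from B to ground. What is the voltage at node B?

V_B ≈ 5.38 V

Node A sees R2 in parallel with the series input of stage 2, R3 + R4 = 5.760 kΩ.
Effective lower resistance at A: R2 ‖ 5.760 = 2.238 kΩ.
First divider: V_A = V_supply · 2.238/(2.09 + 2.238) = 19.49 V.
Stage 2 is unloaded, so V_B = V_A · R4/(R3+R4) = 19.49 × 1.59/5.760 = 5.381 V.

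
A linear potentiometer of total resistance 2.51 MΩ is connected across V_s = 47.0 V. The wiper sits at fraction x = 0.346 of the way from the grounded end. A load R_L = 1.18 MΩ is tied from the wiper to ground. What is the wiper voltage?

Lower segment x·R_p = 0.8685 MΩ; upper segment (1−x)·R_p = 1.642 MΩ.
(x·R_p) ‖ R_L = 0.5003 MΩ.
Loaded-divider output: V_out = 47.0 × 0.2336 = 10.98 V.

V_out ≈ 11.0 V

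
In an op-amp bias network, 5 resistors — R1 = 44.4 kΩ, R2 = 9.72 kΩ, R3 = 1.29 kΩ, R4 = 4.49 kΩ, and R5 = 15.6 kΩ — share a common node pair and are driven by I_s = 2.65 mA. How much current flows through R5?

Conductances: ΣG = 1/44.4 + 1/9.72 + 1/1.29 + 1/4.49 + 1/15.6 = 1.187 (1/kΩ).
R5 takes the fraction G_k/ΣG = 0.06410/1.187 = 0.05398, so I = 2.65 × 0.05398 = 0.1431 mA.

I ≈ 0.143 mA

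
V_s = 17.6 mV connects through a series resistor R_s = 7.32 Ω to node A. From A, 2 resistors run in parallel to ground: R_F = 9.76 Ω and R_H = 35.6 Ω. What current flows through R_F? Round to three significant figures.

I ≈ 0.922 mA

Combine the parallel branches: R_p = (1/9.76 + 1/35.6)⁻¹ = 7.660 Ω.
V_A by voltage divider: V_A = 17.6 × 7.660/(7.32 + 7.660) = 9.000 mV.
Branch current I = V_A/R_F = 9.000/9.76 = 0.9221 mA.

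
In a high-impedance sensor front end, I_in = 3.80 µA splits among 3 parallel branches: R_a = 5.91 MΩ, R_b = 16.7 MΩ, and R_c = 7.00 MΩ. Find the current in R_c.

I ≈ 1.46 µA

ΣG = 1/5.91 + 1/16.7 + 1/7.00 = 0.3719.
By the current-divider rule, I = I_in · G_k/ΣG = 3.80 × 0.3841 = 1.460 µA.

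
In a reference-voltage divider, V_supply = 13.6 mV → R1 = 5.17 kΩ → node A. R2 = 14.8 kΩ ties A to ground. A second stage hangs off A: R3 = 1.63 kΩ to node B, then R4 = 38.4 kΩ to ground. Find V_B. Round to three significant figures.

Node A sees R2 in parallel with the series input of stage 2, R3 + R4 = 40.03 kΩ.
R2 ‖ (R3+R4) = 10.81 kΩ.
So V_A = 13.6 × 0.6764 = 9.199 mV.
V_B = V_A × 0.9593 = 8.824 mV.

V_B ≈ 8.82 mV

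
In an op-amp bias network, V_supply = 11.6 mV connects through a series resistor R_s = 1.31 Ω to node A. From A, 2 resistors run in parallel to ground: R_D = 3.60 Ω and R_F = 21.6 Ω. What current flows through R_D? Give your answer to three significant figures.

Equivalent of the parallel group: R_p = 3.086 Ω.
Node voltage V_A = V_supply · R_p/(R_s + R_p) = 11.6 × 0.7020 = 8.143 mV.
Branch current I = V_A/R_D = 8.143/3.60 = 2.262 mA.

I ≈ 2.26 mA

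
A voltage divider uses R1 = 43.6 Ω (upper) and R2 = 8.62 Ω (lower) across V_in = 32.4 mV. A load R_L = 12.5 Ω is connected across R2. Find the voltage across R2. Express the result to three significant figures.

V_out ≈ 3.39 mV

The load sits in parallel with R2, giving an effective lower resistance R2' = R2·R_L/(R2+R_L) = 5.102 Ω.
Then V_out = V_in · R2'/(R1 + R2') = 32.4 × 5.102/48.70 = 3.394 mV.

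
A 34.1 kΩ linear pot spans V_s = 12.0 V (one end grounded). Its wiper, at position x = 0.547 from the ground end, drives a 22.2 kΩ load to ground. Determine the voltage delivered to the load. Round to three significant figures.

Split the track: R_lower = x·R_p = 18.65 kΩ, R_upper = (1−x)·R_p = 15.45 kΩ.
(x·R_p) ‖ R_L = 10.14 kΩ.
Then V_out = V_s · 10.14/(15.45 + 10.14) = 4.754 V.

V_out ≈ 4.75 V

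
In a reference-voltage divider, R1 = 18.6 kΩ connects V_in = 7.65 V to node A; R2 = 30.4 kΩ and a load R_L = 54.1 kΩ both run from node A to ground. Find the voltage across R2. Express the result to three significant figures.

V_out ≈ 3.91 V

The load sits in parallel with R2, giving an effective lower resistance R2' = R2·R_L/(R2+R_L) = 19.46 kΩ.
Now apply the divider: V_out = 7.65 × 0.5113 = 3.912 V.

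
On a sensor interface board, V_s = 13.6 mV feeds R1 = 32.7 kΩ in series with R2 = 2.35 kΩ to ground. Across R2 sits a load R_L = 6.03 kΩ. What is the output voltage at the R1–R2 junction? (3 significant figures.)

R2 ‖ R_L = (2.35 × 6.03)/(2.35 + 6.03) = 1.691 kΩ.
Then V_out = V_s · R2'/(R1 + R2') = 13.6 × 1.691/34.39 = 0.6687 mV.

V_out ≈ 0.669 mV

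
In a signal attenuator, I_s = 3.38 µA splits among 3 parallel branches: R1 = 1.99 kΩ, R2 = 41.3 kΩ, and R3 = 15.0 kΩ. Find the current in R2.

ΣG = 1/1.99 + 1/41.3 + 1/15.0 = 0.5934.
By the current-divider rule, I = I_s · G_k/ΣG = 3.38 × 0.04080 = 0.1379 µA.

I ≈ 0.138 µA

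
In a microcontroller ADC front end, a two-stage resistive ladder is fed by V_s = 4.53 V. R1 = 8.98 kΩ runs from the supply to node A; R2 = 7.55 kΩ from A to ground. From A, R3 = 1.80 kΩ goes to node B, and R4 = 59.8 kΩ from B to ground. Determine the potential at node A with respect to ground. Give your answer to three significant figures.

Node A sees R2 in parallel with the series input of stage 2, R3 + R4 = 61.60 kΩ.
R2 ‖ (R3+R4) = 6.726 kΩ.
So V_A = 4.53 × 0.4282 = 1.940 V.

V_A ≈ 1.94 V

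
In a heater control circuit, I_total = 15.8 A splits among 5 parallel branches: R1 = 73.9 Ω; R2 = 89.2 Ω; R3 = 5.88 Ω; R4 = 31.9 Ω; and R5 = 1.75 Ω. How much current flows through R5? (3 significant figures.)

I ≈ 11.3 A

Total conductance ΣG = 1/73.9 + 1/89.2 + 1/5.88 + 1/31.9 + 1/1.75 = 0.7976 (units of 1/Ω).
Current divider: I(R5) = I_total · G_k/ΣG = 15.8 × (0.5714/0.7976) = 15.8 × 0.7164 = 11.32 A.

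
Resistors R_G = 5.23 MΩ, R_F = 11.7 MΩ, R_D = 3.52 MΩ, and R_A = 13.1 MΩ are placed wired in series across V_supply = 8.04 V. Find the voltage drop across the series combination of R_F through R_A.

V ≈ 6.79 V

ΣR = 5.23 + 11.7 + 3.52 + 13.1 = 33.55 MΩ.
R_{R_F..R_A} = 11.7 + 3.52 + 13.1 = 28.32 MΩ.
Voltage divider: V = V_supply · (28.32 / 33.55) = 8.04 × 0.8441 = 6.787 V.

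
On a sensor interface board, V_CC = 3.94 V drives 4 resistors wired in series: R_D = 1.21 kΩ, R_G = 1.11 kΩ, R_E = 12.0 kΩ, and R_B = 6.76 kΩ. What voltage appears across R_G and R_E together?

V ≈ 2.45 V

Total series resistance ΣR = 1.21 + 1.11 + 12.0 + 6.76 = 21.08 kΩ.
R_{R_G..R_E} = 1.11 + 12.0 = 13.11 kΩ.
By the voltage-divider rule, V = 3.94 × 13.11/21.08 = 2.450 V.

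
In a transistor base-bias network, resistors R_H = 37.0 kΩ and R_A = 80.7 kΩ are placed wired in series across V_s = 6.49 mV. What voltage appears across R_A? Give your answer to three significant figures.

Series total: ΣR = 37.0 + 80.7 = 117.7 kΩ.
Voltage divider: V = V_s · (80.70 / 117.7) = 6.49 × 0.6856 = 4.450 mV.

V ≈ 4.45 mV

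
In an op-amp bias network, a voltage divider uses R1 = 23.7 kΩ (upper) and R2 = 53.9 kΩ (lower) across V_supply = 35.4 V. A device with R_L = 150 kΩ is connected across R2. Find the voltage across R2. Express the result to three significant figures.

The load sits in parallel with R2, giving an effective lower resistance R2' = R2·R_L/(R2+R_L) = 39.65 kΩ.
Then V_out = V_supply · R2'/(R1 + R2') = 35.4 × 39.65/63.35 = 22.16 V.

V_out ≈ 22.2 V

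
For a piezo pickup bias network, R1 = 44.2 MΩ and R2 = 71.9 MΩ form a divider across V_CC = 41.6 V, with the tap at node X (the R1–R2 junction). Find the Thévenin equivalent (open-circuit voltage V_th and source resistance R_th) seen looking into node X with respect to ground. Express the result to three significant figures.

V_th ≈ 25.8 V, R_th ≈ 27.4 MΩ

With X open, the divider is unloaded: V_th = 41.6 × 71.9/116.1 = 25.76 V.
Zeroing V_CC shorts the top of R1 to ground, so R_th = R1 ‖ R2 = 27.37 MΩ.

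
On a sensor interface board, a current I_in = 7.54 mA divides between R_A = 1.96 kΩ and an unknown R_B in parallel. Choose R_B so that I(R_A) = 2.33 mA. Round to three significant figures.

Two-branch current divider: I_A = I_in · R_B/(R_A + R_B).
2.33/7.54 = R_B/(R_A + R_B) → R_B = R_A · (0.3090)/(1 − 0.3090) = 1.96 × 0.4472 = 0.8765 kΩ.

R_B ≈ 0.877 kΩ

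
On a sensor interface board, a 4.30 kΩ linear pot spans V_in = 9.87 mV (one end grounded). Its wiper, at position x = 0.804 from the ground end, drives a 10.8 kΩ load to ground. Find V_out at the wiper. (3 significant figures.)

V_out ≈ 7.47 mV

Split the track: R_lower = x·R_p = 3.457 kΩ, R_upper = (1−x)·R_p = 0.8428 kΩ.
Lower segment in parallel with the load: 3.457 ‖ 10.8 = 2.619 kΩ.
Then V_out = V_in · 2.619/(0.8428 + 2.619) = 7.467 mV.
(Unloaded: V_out = x·V_in = 7.94 mV.)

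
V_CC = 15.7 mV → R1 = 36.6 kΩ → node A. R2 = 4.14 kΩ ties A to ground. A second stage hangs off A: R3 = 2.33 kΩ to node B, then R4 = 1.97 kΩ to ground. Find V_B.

Node A sees R2 in parallel with the series input of stage 2, R3 + R4 = 4.300 kΩ.
Effective lower resistance at A: R2 ‖ 4.300 = 2.109 kΩ.
V_A = 15.7 × 2.109/(36.6 + 2.109) = 0.8555 mV.
Then the unloaded second divider: V_B = V_A × R4/(R3+R4) = 0.8555 × 0.4581 = 0.3919 mV.

V_B ≈ 0.392 mV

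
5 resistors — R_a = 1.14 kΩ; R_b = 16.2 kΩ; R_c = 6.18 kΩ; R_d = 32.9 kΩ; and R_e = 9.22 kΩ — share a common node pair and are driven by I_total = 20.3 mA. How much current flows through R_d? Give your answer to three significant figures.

I ≈ 0.498 mA

Conductances: ΣG = 1/1.14 + 1/16.2 + 1/6.18 + 1/32.9 + 1/9.22 = 1.240 (1/kΩ).
R_d takes the fraction G_k/ΣG = 0.03040/1.240 = 0.02452, so I = 20.3 × 0.02452 = 0.4978 mA.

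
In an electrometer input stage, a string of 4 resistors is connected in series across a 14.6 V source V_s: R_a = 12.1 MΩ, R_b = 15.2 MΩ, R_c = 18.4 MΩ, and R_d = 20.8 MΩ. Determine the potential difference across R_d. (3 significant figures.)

Total series resistance ΣR = 12.1 + 15.2 + 18.4 + 20.8 = 66.50 MΩ.
Voltage divider: V = V_s · (20.80 / 66.50) = 14.6 × 0.3128 = 4.567 V.

V ≈ 4.57 V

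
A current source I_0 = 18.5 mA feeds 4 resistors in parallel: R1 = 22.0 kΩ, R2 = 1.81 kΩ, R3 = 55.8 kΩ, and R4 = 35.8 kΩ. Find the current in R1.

I ≈ 1.31 mA

Total conductance ΣG = 1/22.0 + 1/1.81 + 1/55.8 + 1/35.8 = 0.6438 (units of 1/kΩ).
R1 takes the fraction G_k/ΣG = 0.04545/0.6438 = 0.07060, so I = 18.5 × 0.07060 = 1.306 mA.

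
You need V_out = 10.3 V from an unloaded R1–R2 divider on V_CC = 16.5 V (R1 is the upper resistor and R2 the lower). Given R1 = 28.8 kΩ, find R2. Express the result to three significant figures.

R2 ≈ 47.8 kΩ

Required fraction k = V_out/V_CC = 0.6242.
Rearranging, R2 = R1·k/(1−k) = 28.8 × 1.661 = 47.85 kΩ.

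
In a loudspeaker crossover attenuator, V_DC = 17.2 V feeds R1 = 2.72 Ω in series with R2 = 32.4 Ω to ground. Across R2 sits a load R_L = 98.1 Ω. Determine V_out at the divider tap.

R2 ‖ R_L = (32.4 × 98.1)/(32.4 + 98.1) = 24.36 Ω.
Then V_out = V_DC · R2'/(R1 + R2') = 17.2 × 24.36/27.08 = 15.47 V.

V_out ≈ 15.5 V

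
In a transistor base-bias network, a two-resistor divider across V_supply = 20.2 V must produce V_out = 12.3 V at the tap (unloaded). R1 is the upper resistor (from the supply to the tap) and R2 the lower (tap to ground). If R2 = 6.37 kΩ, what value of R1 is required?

R1 ≈ 4.09 kΩ

V_out/V_supply = R2/(R1+R2) = 0.6089.
So R1 = R2 · (V_supply/V_out − 1) = 6.37 × (20.2/12.3 − 1) = 6.37 × 0.6423 = 4.091 kΩ.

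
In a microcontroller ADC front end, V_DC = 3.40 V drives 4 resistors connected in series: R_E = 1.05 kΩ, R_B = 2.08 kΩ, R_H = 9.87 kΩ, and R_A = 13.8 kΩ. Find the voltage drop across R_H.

V ≈ 1.25 V

Total series resistance ΣR = 1.05 + 2.08 + 9.87 + 13.8 = 26.80 kΩ.
V = V_DC · R/ΣR = 3.40 × 0.3683 = 1.252 V.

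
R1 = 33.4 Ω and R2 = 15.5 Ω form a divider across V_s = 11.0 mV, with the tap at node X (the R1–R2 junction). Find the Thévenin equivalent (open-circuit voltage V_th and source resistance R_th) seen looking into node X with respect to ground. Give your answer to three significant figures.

V_th ≈ 3.49 mV, R_th ≈ 10.6 Ω

V_th is the unloaded tap voltage: V_s · R2/(R1+R2) = 11.0 × 0.3170 = 3.487 mV.
With V_s suppressed (replaced by a short), R_th = R1 ‖ R2 = (33.40 × 15.5)/(33.40 + 15.5) = 10.59 Ω.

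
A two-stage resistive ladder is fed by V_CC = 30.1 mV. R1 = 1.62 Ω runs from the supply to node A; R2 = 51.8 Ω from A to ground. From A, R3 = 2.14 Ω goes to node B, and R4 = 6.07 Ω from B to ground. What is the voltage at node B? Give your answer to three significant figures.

V_B ≈ 18.1 mV

Looking into the second stage from A: R3 + R4 = 8.210 Ω appears in parallel with R2.
R2 ‖ (R3+R4) = 7.087 Ω.
V_A = 30.1 × 7.087/(1.62 + 7.087) = 24.50 mV.
Stage 2 is unloaded, so V_B = V_A · R4/(R3+R4) = 24.50 × 6.07/8.210 = 18.11 mV.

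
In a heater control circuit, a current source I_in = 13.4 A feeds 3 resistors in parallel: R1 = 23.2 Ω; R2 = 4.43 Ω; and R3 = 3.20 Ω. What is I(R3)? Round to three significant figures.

Total conductance ΣG = 1/23.2 + 1/4.43 + 1/3.20 = 0.5813 (units of 1/Ω).
Current divider: I(R3) = I_in · G_k/ΣG = 13.4 × (0.3125/0.5813) = 13.4 × 0.5376 = 7.203 A.

I ≈ 7.20 A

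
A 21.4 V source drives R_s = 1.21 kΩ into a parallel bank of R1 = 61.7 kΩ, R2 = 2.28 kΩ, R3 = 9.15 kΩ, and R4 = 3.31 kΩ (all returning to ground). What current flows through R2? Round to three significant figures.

Combine the parallel branches: R_p = (1/61.7 + 1/2.28 + 1/9.15 + 1/3.31)⁻¹ = 1.154 kΩ.
Node voltage V_A = V_CC · R_p/(R_s + R_p) = 21.4 × 0.4883 = 10.45 V.
Branch current I = V_A/R2 = 10.45/2.28 = 4.583 mA.
(Equivalently: I_total = 9.051 mA, then current-divider fraction G_k/ΣG = 0.5063.)

I ≈ 4.58 mA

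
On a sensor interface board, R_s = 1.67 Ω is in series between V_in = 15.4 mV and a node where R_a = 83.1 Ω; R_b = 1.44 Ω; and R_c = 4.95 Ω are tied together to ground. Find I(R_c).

Parallel bank: R_p = 1/(1/83.1 + 1/1.44 + 1/4.95) = 1.101 Ω.
V_A = 15.4 × 1.101/2.771 = 6.118 mV.
I(R_c) = V_A / R_c = 6.118/4.95 = 1.236 mA.

I ≈ 1.24 mA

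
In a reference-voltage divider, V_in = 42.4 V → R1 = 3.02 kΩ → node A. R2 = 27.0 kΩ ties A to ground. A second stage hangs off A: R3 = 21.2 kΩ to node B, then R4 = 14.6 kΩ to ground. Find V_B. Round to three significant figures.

V_B ≈ 14.5 V

Node A sees R2 in parallel with the series input of stage 2, R3 + R4 = 35.80 kΩ.
Effective lower resistance at A: R2 ‖ 35.80 = 15.39 kΩ.
V_A = 42.4 × 15.39/(3.02 + 15.39) = 35.45 V.
Then the unloaded second divider: V_B = V_A × R4/(R3+R4) = 35.45 × 0.4078 = 14.46 V.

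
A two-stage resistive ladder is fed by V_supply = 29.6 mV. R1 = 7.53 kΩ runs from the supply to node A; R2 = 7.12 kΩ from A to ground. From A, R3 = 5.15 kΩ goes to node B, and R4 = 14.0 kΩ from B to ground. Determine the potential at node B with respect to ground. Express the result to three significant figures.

Looking into the second stage from A: R3 + R4 = 19.15 kΩ appears in parallel with R2.
Effective lower resistance at A: R2 ‖ 19.15 = 5.190 kΩ.
First divider: V_A = V_supply · 5.190/(7.53 + 5.190) = 12.08 mV.
V_B = V_A × 0.7311 = 8.830 mV.

V_B ≈ 8.83 mV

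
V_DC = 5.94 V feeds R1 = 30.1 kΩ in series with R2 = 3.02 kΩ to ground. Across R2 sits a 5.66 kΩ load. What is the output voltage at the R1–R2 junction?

R2 ‖ R_L = (3.02 × 5.66)/(3.02 + 5.66) = 1.969 kΩ.
Now apply the divider: V_out = 5.94 × 0.06141 = 0.3648 V.

V_out ≈ 0.365 V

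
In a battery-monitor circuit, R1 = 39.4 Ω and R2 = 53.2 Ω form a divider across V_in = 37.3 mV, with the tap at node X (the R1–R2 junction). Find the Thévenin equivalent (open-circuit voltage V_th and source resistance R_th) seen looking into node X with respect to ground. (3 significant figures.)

With X open, the divider is unloaded: V_th = 37.3 × 53.2/92.60 = 21.43 mV.
With V_in suppressed (replaced by a short), R_th = R1 ‖ R2 = (39.40 × 53.2)/(39.40 + 53.2) = 22.64 Ω.

V_th ≈ 21.4 mV, R_th ≈ 22.6 Ω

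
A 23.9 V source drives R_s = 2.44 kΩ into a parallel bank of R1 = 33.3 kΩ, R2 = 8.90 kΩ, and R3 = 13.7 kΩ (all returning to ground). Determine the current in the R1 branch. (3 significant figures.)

I ≈ 0.470 mA

Combine the parallel branches: R_p = (1/33.3 + 1/8.90 + 1/13.7)⁻¹ = 4.643 kΩ.
V_A by voltage divider: V_A = 23.9 × 4.643/(2.44 + 4.643) = 15.67 V.
I(R1) = V_A / R1 = 15.67/33.3 = 0.4705 mA.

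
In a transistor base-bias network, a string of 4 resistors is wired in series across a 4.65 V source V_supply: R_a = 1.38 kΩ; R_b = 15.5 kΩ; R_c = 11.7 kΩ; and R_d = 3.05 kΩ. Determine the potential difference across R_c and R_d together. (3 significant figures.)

ΣR = 1.38 + 15.5 + 11.7 + 3.05 = 31.63 kΩ.
R_{R_c..R_d} = 11.7 + 3.05 = 14.75 kΩ.
Voltage divider: V = V_supply · (14.75 / 31.63) = 4.65 × 0.4663 = 2.168 V.

V ≈ 2.17 V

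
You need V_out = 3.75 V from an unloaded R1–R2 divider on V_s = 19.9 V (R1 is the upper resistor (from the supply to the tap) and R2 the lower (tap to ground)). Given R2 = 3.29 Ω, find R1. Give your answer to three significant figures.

The divider ratio is R2/(R1+R2) = 3.75/19.9 = 0.1884.
So R1 = R2 · (V_s/V_out − 1) = 3.29 × (19.9/3.75 − 1) = 3.29 × 4.307 = 14.17 Ω.

R1 ≈ 14.2 Ω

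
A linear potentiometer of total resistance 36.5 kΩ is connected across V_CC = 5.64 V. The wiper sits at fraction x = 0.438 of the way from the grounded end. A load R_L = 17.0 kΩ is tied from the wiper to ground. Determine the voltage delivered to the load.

V_out ≈ 1.62 V

Split the track: R_lower = x·R_p = 15.99 kΩ, R_upper = (1−x)·R_p = 20.51 kΩ.
Lower segment in parallel with the load: 15.99 ‖ 17.0 = 8.239 kΩ.
Loaded-divider output: V_out = 5.64 × 0.2866 = 1.616 V.
(Unloaded: V_out = x·V_CC = 2.47 V.)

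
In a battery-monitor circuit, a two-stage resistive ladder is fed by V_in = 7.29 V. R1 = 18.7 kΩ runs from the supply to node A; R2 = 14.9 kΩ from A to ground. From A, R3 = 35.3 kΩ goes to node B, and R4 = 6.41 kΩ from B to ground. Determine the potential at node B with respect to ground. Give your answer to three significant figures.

V_B ≈ 0.414 V

Looking into the second stage from A: R3 + R4 = 41.71 kΩ appears in parallel with R2.
Effective lower resistance at A: R2 ‖ 41.71 = 10.98 kΩ.
First divider: V_A = V_in · 10.98/(18.7 + 10.98) = 2.697 V.
Stage 2 is unloaded, so V_B = V_A · R4/(R3+R4) = 2.697 × 6.41/41.71 = 0.4144 V.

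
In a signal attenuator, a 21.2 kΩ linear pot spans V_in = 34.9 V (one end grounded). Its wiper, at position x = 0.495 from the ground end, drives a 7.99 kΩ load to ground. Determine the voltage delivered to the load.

The pot divides into 10.71 kΩ above the wiper and 10.49 kΩ below.
R_L loads the lower segment: effective lower R = 4.536 kΩ.
Loaded-divider output: V_out = 34.9 × 0.2976 = 10.39 V.

V_out ≈ 10.4 V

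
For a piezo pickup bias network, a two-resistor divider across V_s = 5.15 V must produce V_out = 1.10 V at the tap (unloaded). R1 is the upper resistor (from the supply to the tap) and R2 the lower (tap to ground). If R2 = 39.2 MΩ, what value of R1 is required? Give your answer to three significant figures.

R1 ≈ 144 MΩ

Required fraction k = V_out/V_s = 0.2136.
So R1 = R2 · (V_s/V_out − 1) = 39.2 × (5.15/1.10 − 1) = 39.2 × 3.682 = 144.3 MΩ.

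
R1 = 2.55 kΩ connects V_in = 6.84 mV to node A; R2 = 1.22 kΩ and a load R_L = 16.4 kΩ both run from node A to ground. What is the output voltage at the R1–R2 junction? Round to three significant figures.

First combine the lower leg with the load: R2 ‖ R_L = 1.136 kΩ.
Voltage divider with the loaded lower leg: V_out = 6.84 × 1.136/(2.55 + 1.136) = 6.84 × 0.3081 = 2.107 mV.
(Unloaded it would be 2.21 mV; the load pulls it down.)

V_out ≈ 2.11 mV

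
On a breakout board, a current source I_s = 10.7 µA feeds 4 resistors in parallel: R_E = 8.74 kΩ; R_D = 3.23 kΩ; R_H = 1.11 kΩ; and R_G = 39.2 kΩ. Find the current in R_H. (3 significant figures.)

I ≈ 7.14 µA

Total conductance ΣG = 1/8.74 + 1/3.23 + 1/1.11 + 1/39.2 = 1.350 (units of 1/kΩ).
R_H takes the fraction G_k/ΣG = 0.9009/1.350 = 0.6671, so I = 10.7 × 0.6671 = 7.138 µA.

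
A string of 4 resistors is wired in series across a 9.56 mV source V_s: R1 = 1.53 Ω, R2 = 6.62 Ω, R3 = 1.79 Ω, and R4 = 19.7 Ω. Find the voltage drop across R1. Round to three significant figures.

Total series resistance ΣR = 1.53 + 6.62 + 1.79 + 19.7 = 29.64 Ω.
Voltage divider: V = V_s · (1.530 / 29.64) = 9.56 × 0.05162 = 0.4935 mV.

V ≈ 0.493 mV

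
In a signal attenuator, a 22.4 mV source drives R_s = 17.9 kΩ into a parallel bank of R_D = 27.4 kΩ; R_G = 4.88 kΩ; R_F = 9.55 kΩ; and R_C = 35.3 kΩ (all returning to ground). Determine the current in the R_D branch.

Equivalent of the parallel group: R_p = 2.671 kΩ.
V_A = 22.4 × 2.671/20.57 = 2.908 mV.
I(R_D) = V_A / R_D = 2.908/27.4 = 0.1061 µA.

I ≈ 0.106 µA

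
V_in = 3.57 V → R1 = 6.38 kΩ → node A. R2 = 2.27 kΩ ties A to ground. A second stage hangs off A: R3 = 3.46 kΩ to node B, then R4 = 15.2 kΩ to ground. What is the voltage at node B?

Node A sees R2 in parallel with the series input of stage 2, R3 + R4 = 18.66 kΩ.
Effective lower resistance at A: R2 ‖ 18.66 = 2.024 kΩ.
First divider: V_A = V_in · 2.024/(6.38 + 2.024) = 0.8597 V.
Then the unloaded second divider: V_B = V_A × R4/(R3+R4) = 0.8597 × 0.8146 = 0.7003 V.

V_B ≈ 0.700 V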